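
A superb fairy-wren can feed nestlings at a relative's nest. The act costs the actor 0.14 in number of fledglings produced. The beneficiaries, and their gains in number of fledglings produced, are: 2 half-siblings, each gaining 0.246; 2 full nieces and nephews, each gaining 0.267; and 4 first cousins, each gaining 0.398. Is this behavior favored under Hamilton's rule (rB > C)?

Hamilton's rule: the trait is favored when the sum of r·B over every recipient exceeds the actor's cost C.
r to a half-sibling = 1/4 (half-sibs share one parent — one path of length 2: r = (1/2)^2 = 1/4).
r to a full niece or nephew = 0.25 (full aunt/uncle↔niece/nephew: two paths of length 3 through the shared grandparent pair: r = 2·(1/2)^3 = 1/4).
r to a first cousin = 1/8 (first cousins share one grandparent pair — two paths of length 4: r = 2·(1/2)^4 = 1/8).
Summing one r·B term per recipient: 2·0.25·0.246 + 2·0.25·0.267 + 4·0.125·0.398 = 0.4555.
0.4555 > 0.14: the indirect benefit exceeds the cost.

Yes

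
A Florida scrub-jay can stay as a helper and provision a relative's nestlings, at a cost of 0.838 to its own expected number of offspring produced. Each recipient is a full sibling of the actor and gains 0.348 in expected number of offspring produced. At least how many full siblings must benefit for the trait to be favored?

5

r to a full sibling = 1/2 (full sibs share both parents — two paths of length 2: r = 2·(1/2)^2 = 1/2).
Hamilton's rule: n·r·B > C  ⇒  n > C/(r·B) = 0.838/(0.5·0.348) = 4.816.
The smallest integer exceeding 4.816 is 5.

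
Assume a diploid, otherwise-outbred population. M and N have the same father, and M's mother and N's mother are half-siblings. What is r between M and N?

With two independent routes of shared ancestry, r is the sum of the two contributions.
M and N are related in two ways: half-sibs through their shared father (r = 1/4) and half first cousins through their mothers (r = 1/16).
r = 1/4 + 1/16 = 5/16 = 0.3125.

0.3125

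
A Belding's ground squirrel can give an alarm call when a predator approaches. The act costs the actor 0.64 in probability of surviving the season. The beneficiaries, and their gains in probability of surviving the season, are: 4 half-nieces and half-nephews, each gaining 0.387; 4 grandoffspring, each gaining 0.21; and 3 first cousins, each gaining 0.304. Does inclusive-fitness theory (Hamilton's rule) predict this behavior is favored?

Hamilton's rule: the trait is favored when the sum of r·B over every recipient exceeds the actor's cost C.
r to a half-niece or half-nephew = 0.125 (half-aunt/uncle↔niece/nephew: one path of length 3: r = (1/2)^3 = 1/8).
r to a grandoffspring = 1/4 (two parent–offspring links: r = (1/2)^2 = 1/4).
r to a first cousin = 1/8 (first cousins share one grandparent pair — two paths of length 4: r = 2·(1/2)^4 = 1/8).
Summing one r·B term per recipient: 4·0.125·0.387 + 4·0.25·0.21 + 3·0.125·0.304 = 0.5175.
0.5175 < 0.64: the indirect benefit is less than the cost.

No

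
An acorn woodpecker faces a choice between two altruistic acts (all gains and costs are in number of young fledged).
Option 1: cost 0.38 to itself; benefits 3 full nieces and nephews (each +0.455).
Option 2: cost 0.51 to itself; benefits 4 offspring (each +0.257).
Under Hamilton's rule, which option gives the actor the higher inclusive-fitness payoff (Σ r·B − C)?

Option 2

Option 1: r to a full niece or nephew = 0.25.
Option 1: Σ r·B − C = (3·0.25·0.455) − 0.38 = -0.03875.
Option 2: r to an offspring = 0.5.
Option 2: Σ r·B − C = (4·0.5·0.257) − 0.51 = 0.004.
Option 2 has the higher net inclusive-fitness payoff.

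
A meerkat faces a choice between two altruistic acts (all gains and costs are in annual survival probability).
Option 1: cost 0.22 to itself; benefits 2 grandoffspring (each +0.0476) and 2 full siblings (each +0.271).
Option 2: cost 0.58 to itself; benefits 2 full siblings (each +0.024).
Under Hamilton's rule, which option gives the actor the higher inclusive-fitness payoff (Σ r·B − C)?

Option 1

Option 1: r to a grandoffspring = 0.25.
Option 1: r to a full sibling = 0.5.
Option 1: Σ r·B − C = (2·0.25·0.0476 + 2·0.5·0.271) − 0.22 = 0.0748.
Option 2: r to a full sibling = 0.5.
Option 2: Σ r·B − C = (2·0.5·0.024) − 0.58 = -0.556.
Option 1 has the higher net inclusive-fitness payoff.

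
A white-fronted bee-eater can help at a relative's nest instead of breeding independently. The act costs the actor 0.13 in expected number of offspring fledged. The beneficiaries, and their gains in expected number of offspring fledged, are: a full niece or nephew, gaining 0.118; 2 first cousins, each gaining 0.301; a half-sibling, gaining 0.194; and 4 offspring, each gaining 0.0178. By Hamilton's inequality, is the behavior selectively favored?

Yes

Hamilton's rule: the trait is favored when the sum of r·B over every recipient exceeds the actor's cost C.
r to a full niece or nephew = 0.25 (full aunt/uncle↔niece/nephew: two paths of length 3 through the shared grandparent pair: r = 2·(1/2)^3 = 1/4).
r to a first cousin = 0.125 (first cousins share one grandparent pair — two paths of length 4: r = 2·(1/2)^4 = 1/8).
r to a half-sibling = 1/4 (half-sibs share one parent — one path of length 2: r = (1/2)^2 = 1/4).
r to an offspring = 0.5 (one parent–offspring link: r = (1/2)^1 = 1/2).
Summing one r·B term per recipient: 1·0.25·0.118 + 2·0.125·0.301 + 1·0.25·0.194 + 4·0.5·0.0178 = 0.18885.
0.18885 > 0.13: the indirect benefit exceeds the cost.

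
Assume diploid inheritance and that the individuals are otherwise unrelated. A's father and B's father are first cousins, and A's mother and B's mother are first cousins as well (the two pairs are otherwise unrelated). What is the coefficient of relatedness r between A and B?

0.0625

Wright's path rule: contributions from independent ancestry routes add.
A and B are related in two ways: second cousins through their fathers (r = 1/32) and second cousins through their mothers (r = 1/32).
r = 1/32 + 1/32 = 1/16 = 0.0625.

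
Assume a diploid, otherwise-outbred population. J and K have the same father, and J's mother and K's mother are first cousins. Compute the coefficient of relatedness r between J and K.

Independent pedigree routes through distinct common ancestors add.
J and K are related in two ways: half-sibs through their shared father (r = 1/4) and second cousins through their mothers (r = 1/32).
r = 1/4 + 1/32 = 0.28125.

0.28125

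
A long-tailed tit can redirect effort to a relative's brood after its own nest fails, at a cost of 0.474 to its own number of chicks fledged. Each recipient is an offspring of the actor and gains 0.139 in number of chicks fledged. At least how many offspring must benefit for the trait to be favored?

7

r to an offspring = 1/2 (one parent–offspring link: r = (1/2)^1 = 1/2).
Hamilton's rule: n·r·B > C  ⇒  n > C/(r·B) = 0.474/(0.5·0.139) = 6.82.
The smallest integer exceeding 6.82 is 7.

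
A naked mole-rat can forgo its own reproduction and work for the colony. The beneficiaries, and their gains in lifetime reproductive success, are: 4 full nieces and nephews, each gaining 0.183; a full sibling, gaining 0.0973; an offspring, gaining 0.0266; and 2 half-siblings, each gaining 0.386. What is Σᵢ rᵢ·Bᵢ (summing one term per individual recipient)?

r to a full niece or nephew = 0.25 (full aunt/uncle↔niece/nephew: two paths of length 3 through the shared grandparent pair: r = 2·(1/2)^3 = 1/4).
r to a full sibling = 1/2 (full sibs share both parents — two paths of length 2: r = 2·(1/2)^2 = 1/2).
r to an offspring = 0.5 (one parent–offspring link: r = (1/2)^1 = 1/2).
r to a half-sibling = 1/4 (half-sibs share one parent — one path of length 2: r = (1/2)^2 = 1/4).
Summing one r·B term per recipient: 4·0.25·0.183 + 1·0.5·0.0973 + 1·0.5·0.0266 + 2·0.25·0.386 = 0.43795.

0.43795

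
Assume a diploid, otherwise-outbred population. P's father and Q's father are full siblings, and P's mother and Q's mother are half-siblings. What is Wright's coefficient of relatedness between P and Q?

Relatedness sums over independent paths through distinct common ancestors.
P and Q are related in two ways: first cousins through their fathers (r = 1/8) and half first cousins through their mothers (r = 1/16).
r = 1/8 + 1/16 = 0.1875.

0.1875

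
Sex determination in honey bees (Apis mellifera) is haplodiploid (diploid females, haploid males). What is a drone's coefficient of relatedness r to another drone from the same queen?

Haploid brothers each carry a random half of the queen's diploid genome, so on average they share half: r = 1/2.

0.5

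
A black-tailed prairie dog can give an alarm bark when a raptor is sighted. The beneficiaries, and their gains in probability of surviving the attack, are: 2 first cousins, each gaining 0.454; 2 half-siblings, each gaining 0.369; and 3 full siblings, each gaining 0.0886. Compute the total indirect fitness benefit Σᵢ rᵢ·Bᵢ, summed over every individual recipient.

r to a first cousin = 1/8 (first cousins share one grandparent pair — two paths of length 4: r = 2·(1/2)^4 = 1/8).
r to a half-sibling = 1/4 (half-sibs share one parent — one path of length 2: r = (1/2)^2 = 1/4).
r to a full sibling = 0.5 (full sibs share both parents — two paths of length 2: r = 2·(1/2)^2 = 1/2).
Summing one r·B term per recipient: 2·0.125·0.454 + 2·0.25·0.369 + 3·0.5·0.0886 = 0.4309.

0.4309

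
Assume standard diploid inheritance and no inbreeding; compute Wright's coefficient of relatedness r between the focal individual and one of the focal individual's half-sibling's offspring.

Each parent–offspring link contributes a factor of 1/2, and independent paths through distinct common ancestors add.
Half-aunt/uncle↔niece/nephew: one path of length 3: r = (1/2)^3 = 1/8.

0.125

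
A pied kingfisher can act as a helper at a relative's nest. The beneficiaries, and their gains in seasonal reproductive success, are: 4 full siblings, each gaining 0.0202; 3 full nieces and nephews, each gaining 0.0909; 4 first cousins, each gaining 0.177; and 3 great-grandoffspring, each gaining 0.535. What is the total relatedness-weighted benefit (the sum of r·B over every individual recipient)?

r to a full sibling = 1/2 (full sibs share both parents — two paths of length 2: r = 2·(1/2)^2 = 1/2).
r to a full niece or nephew = 1/4 (full aunt/uncle↔niece/nephew: two paths of length 3 through the shared grandparent pair: r = 2·(1/2)^3 = 1/4).
r to a first cousin = 1/8 (first cousins share one grandparent pair — two paths of length 4: r = 2·(1/2)^4 = 1/8).
r to a great-grandoffspring = 0.125 (three parent–offspring links: r = (1/2)^3 = 1/8).
Summing one r·B term per recipient: 4·0.5·0.0202 + 3·0.25·0.0909 + 4·0.125·0.177 + 3·0.125·0.535 = 0.3977.

0.3977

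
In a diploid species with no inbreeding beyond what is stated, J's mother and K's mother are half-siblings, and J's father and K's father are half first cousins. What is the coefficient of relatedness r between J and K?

Independent pedigree routes through distinct common ancestors add.
J and K are related in two ways: half first cousins through their mothers (r = 1/16) and half second cousins through their fathers (r = 1/64).
r = 1/16 + 1/64 = 0.078125.

0.078125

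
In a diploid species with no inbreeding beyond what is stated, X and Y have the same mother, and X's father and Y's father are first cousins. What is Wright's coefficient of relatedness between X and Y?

Relatedness sums over independent paths through distinct common ancestors.
X and Y are related in two ways: half-sibs through their shared mother (r = 1/4) and second cousins through their fathers (r = 1/32).
r = 1/4 + 1/32 = 0.28125.

0.28125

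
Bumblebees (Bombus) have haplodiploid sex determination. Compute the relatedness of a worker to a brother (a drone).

Her haploid brother carries none of their father's genes and a random half of their mother's genome; that half matches the maternal half of her own genome with probability 1/2: r = 1/2 · 1/2 = 1/4.

0.25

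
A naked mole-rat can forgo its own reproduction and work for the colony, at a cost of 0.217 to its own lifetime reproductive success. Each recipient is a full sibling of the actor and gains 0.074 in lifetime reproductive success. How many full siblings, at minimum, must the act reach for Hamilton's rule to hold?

r to a full sibling = 0.5 (full sibs share both parents — two paths of length 2: r = 2·(1/2)^2 = 1/2).
Hamilton's rule: n·r·B > C  ⇒  n > C/(r·B) = 0.217/(0.5·0.074) = 5.865.
The smallest integer exceeding 5.865 is 6.

6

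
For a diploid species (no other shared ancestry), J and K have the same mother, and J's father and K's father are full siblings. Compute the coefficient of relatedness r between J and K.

Wright's path rule: contributions from independent ancestry routes add.
J and K are related in two ways: half-sibs through their shared mother (r = 1/4) and first cousins through their fathers (r = 1/8).
r = 1/4 + 1/8 = 0.375.

0.375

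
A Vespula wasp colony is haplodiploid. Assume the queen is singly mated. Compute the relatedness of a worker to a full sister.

0.75

Haplodiploid full sisters inherit their father's entire haploid genome identically (contributing 1/2) and on average half of their mother's contribution (1/2 · 1/2 = 1/4); r = 1/2 + 1/4 = 3/4.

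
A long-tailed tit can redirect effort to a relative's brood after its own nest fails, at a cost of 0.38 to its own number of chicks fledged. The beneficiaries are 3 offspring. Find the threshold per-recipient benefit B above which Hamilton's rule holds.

0.2533

r to an offspring = 1/2 (one parent–offspring link: r = (1/2)^1 = 1/2).
Hamilton's rule with n recipients of equal r: n·r·B > C, so B > C/(n·r) = 0.38/(3·0.5) = 0.2533.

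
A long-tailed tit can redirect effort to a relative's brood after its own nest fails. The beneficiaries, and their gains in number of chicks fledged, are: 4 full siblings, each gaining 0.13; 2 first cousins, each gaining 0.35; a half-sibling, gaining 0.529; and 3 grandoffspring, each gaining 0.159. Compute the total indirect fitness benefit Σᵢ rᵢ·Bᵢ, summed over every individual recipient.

r to a full sibling = 1/2 (full sibs share both parents — two paths of length 2: r = 2·(1/2)^2 = 1/2).
r to a first cousin = 1/8 (first cousins share one grandparent pair — two paths of length 4: r = 2·(1/2)^4 = 1/8).
r to a half-sibling = 0.25 (half-sibs share one parent — one path of length 2: r = (1/2)^2 = 1/4).
r to a grandoffspring = 0.25 (two parent–offspring links: r = (1/2)^2 = 1/4).
Summing one r·B term per recipient: 4·0.5·0.13 + 2·0.125·0.35 + 1·0.25·0.529 + 3·0.25·0.159 = 0.599.

0.599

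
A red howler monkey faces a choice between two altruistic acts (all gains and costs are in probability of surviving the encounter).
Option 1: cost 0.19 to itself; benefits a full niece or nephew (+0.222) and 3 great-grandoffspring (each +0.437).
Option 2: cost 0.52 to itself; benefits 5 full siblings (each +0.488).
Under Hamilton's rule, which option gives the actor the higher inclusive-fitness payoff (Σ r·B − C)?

Option 1: r to a full niece or nephew = 0.25.
Option 1: r to a great-grandoffspring = 0.125.
Option 1: Σ r·B − C = (1·0.25·0.222 + 3·0.125·0.437) − 0.19 = 0.029375.
Option 2: r to a full sibling = 0.5.
Option 2: Σ r·B − C = (5·0.5·0.488) − 0.52 = 0.7.
Option 2 has the higher net inclusive-fitness payoff.

Option 2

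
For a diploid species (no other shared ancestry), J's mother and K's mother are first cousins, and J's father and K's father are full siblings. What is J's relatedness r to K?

Independent pedigree routes through distinct common ancestors add.
J and K are related in two ways: second cousins through their mothers (r = 1/32) and first cousins through their fathers (r = 1/8).
r = 1/32 + 1/8 = 0.15625.

0.15625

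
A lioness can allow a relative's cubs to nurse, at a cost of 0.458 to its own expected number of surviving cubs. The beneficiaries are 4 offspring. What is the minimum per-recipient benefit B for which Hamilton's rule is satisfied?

r to an offspring = 1/2 (one parent–offspring link: r = (1/2)^1 = 1/2).
Hamilton's rule with n recipients of equal r: n·r·B > C, so B > C/(n·r) = 0.458/(4·0.5) = 0.229.

0.229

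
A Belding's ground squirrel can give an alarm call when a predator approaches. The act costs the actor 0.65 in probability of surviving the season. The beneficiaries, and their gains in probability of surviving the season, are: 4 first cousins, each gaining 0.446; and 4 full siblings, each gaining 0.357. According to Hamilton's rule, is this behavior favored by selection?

Yes

Hamilton's rule: the trait is favored when the sum of r·B over every recipient exceeds the actor's cost C.
r to a first cousin = 1/8 (first cousins share one grandparent pair — two paths of length 4: r = 2·(1/2)^4 = 1/8).
r to a full sibling = 0.5 (full sibs share both parents — two paths of length 2: r = 2·(1/2)^2 = 1/2).
Summing one r·B term per recipient: 4·0.125·0.446 + 4·0.5·0.357 = 0.937.
0.937 > 0.65: the indirect benefit exceeds the cost.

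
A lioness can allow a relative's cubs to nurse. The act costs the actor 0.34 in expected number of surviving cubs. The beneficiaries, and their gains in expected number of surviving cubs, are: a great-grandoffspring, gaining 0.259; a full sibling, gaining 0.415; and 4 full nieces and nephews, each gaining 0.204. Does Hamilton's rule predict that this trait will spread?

Yes

Hamilton's rule: the trait is favored when the sum of r·B over every recipient exceeds the actor's cost C.
r to a great-grandoffspring = 0.125 (three parent–offspring links: r = (1/2)^3 = 1/8).
r to a full sibling = 0.5 (full sibs share both parents — two paths of length 2: r = 2·(1/2)^2 = 1/2).
r to a full niece or nephew = 1/4 (full aunt/uncle↔niece/nephew: two paths of length 3 through the shared grandparent pair: r = 2·(1/2)^3 = 1/4).
Summing one r·B term per recipient: 1·0.125·0.259 + 1·0.5·0.415 + 4·0.25·0.204 = 0.443875.
0.443875 > 0.34: the indirect benefit exceeds the cost.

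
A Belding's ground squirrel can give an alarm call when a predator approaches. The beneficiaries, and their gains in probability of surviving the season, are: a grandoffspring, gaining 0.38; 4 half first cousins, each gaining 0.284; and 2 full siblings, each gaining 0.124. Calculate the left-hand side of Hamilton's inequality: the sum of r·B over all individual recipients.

r to a grandoffspring = 1/4 (two parent–offspring links: r = (1/2)^2 = 1/4).
r to a half first cousin = 0.0625 (half first cousins share one grandparent — one path of length 4: r = (1/2)^4 = 1/16).
r to a full sibling = 0.5 (full sibs share both parents — two paths of length 2: r = 2·(1/2)^2 = 1/2).
Summing one r·B term per recipient: 1·0.25·0.38 + 4·0.0625·0.284 + 2·0.5·0.124 = 0.29.

0.29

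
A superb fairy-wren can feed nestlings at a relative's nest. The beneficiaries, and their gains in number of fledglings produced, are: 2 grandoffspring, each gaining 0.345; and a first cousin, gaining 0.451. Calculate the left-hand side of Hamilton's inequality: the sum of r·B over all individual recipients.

0.228875

r to a grandoffspring = 0.25 (two parent–offspring links: r = (1/2)^2 = 1/4).
r to a first cousin = 0.125 (first cousins share one grandparent pair — two paths of length 4: r = 2·(1/2)^4 = 1/8).
Summing one r·B term per recipient: 2·0.25·0.345 + 1·0.125·0.451 = 0.228875.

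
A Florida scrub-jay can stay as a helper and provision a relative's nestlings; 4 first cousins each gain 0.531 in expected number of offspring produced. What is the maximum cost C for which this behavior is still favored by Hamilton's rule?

0.2655

r to a first cousin = 0.125 (first cousins share one grandparent pair — two paths of length 4: r = 2·(1/2)^4 = 1/8).
Hamilton's rule: n·r·B > C, so the trait is favored while C < n·r·B = 4·0.125·0.531 = 0.2655.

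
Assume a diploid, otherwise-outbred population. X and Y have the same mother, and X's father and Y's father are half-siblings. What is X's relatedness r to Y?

Relatedness sums over independent paths through distinct common ancestors.
X and Y are related in two ways: half-sibs through their shared mother (r = 1/4) and half first cousins through their fathers (r = 1/16).
r = 1/4 + 1/16 = 0.3125.

0.3125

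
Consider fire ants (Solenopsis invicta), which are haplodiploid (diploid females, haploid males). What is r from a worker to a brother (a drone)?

0.25

Her haploid brother carries none of their father's genes and a random half of their mother's genome; that half matches the maternal half of her own genome with probability 1/2: r = 1/2 · 1/2 = 1/4.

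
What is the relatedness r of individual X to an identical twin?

Monozygotic twins share every allele identical by descent: r = 1.

1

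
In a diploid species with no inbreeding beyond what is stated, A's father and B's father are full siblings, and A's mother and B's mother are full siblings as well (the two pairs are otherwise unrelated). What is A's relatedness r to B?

Independent pedigree routes through distinct common ancestors add.
A and B are related in two ways: first cousins through their fathers (r = 1/8) and first cousins through their mothers (r = 1/8) — i.e. double first cousins.
r = 1/8 + 1/8 = 0.25.

0.25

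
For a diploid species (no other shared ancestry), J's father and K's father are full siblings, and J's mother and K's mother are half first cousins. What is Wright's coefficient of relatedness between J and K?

0.140625

With two independent routes of shared ancestry, r is the sum of the two contributions.
J and K are related in two ways: first cousins through their fathers (r = 1/8) and half second cousins through their mothers (r = 1/64).
r = 1/8 + 1/64 = 9/64 = 0.140625.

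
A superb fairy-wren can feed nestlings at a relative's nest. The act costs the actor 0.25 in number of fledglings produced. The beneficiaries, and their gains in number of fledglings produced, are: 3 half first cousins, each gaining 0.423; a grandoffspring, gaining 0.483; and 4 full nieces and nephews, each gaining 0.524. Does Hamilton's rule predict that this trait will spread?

Yes

Hamilton's rule: the trait is favored when the sum of r·B over every recipient exceeds the actor's cost C.
r to a half first cousin = 0.0625 (half first cousins share one grandparent — one path of length 4: r = (1/2)^4 = 1/16).
r to a grandoffspring = 1/4 (two parent–offspring links: r = (1/2)^2 = 1/4).
r to a full niece or nephew = 0.25 (full aunt/uncle↔niece/nephew: two paths of length 3 through the shared grandparent pair: r = 2·(1/2)^3 = 1/4).
Summing one r·B term per recipient: 3·0.0625·0.423 + 1·0.25·0.483 + 4·0.25·0.524 = 0.7240625.
0.7240625 > 0.25: the indirect benefit exceeds the cost.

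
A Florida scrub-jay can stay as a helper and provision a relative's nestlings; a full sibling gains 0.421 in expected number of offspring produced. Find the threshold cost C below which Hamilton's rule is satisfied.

r to a full sibling = 0.5 (full sibs share both parents — two paths of length 2: r = 2·(1/2)^2 = 1/2).
Hamilton's rule: n·r·B > C, so the trait is favored while C < n·r·B = 1·0.5·0.421 = 0.2105.

0.2105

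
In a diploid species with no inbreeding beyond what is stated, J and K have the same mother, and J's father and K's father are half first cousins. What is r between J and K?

0.265625

Independent pedigree routes through distinct common ancestors add.
J and K are related in two ways: half-sibs through their shared mother (r = 1/4) and half second cousins through their fathers (r = 1/64).
r = 1/4 + 1/64 = 17/64 = 0.265625.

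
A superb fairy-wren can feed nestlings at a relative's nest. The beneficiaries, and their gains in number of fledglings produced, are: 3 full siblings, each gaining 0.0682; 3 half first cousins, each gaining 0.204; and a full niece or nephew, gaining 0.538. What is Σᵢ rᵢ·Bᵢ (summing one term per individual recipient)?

r to a full sibling = 1/2 (full sibs share both parents — two paths of length 2: r = 2·(1/2)^2 = 1/2).
r to a half first cousin = 0.0625 (half first cousins share one grandparent — one path of length 4: r = (1/2)^4 = 1/16).
r to a full niece or nephew = 0.25 (full aunt/uncle↔niece/nephew: two paths of length 3 through the shared grandparent pair: r = 2·(1/2)^3 = 1/4).
Summing one r·B term per recipient: 3·0.5·0.0682 + 3·0.0625·0.204 + 1·0.25·0.538 = 0.27505.

0.27505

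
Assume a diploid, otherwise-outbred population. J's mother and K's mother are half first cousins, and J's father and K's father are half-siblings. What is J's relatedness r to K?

0.078125

Relatedness sums over independent paths through distinct common ancestors.
J and K are related in two ways: half second cousins through their mothers (r = 1/64) and half first cousins through their fathers (r = 1/16).
r = 1/64 + 1/16 = 0.078125.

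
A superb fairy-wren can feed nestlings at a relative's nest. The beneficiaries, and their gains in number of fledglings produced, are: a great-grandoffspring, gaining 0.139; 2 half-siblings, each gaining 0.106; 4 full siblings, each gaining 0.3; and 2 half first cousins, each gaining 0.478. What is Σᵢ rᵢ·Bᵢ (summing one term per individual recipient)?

r to a great-grandoffspring = 0.125 (three parent–offspring links: r = (1/2)^3 = 1/8).
r to a half-sibling = 0.25 (half-sibs share one parent — one path of length 2: r = (1/2)^2 = 1/4).
r to a full sibling = 0.5 (full sibs share both parents — two paths of length 2: r = 2·(1/2)^2 = 1/2).
r to a half first cousin = 0.0625 (half first cousins share one grandparent — one path of length 4: r = (1/2)^4 = 1/16).
Summing one r·B term per recipient: 1·0.125·0.139 + 2·0.25·0.106 + 4·0.5·0.3 + 2·0.0625·0.478 = 0.730125.

0.730125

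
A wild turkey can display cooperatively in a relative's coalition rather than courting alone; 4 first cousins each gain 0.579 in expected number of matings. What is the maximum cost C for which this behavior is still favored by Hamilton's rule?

0.2895

r to a first cousin = 0.125 (first cousins share one grandparent pair — two paths of length 4: r = 2·(1/2)^4 = 1/8).
Hamilton's rule: n·r·B > C, so the trait is favored while C < n·r·B = 4·0.125·0.579 = 0.2895.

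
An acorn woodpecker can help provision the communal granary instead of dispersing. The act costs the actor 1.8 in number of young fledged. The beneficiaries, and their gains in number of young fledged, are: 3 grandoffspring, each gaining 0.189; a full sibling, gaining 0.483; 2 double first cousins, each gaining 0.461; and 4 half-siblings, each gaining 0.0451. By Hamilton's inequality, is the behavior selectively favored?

No

Hamilton's rule: the trait is favored when the sum of r·B over every recipient exceeds the actor's cost C.
r to a grandoffspring = 1/4 (two parent–offspring links: r = (1/2)^2 = 1/4).
r to a full sibling = 0.5 (full sibs share both parents — two paths of length 2: r = 2·(1/2)^2 = 1/2).
r to a double first cousin = 0.25 (double first cousins share both grandparent pairs — four paths of length 4: r = 4·(1/2)^4 = 1/4).
r to a half-sibling = 1/4 (half-sibs share one parent — one path of length 2: r = (1/2)^2 = 1/4).
Summing one r·B term per recipient: 3·0.25·0.189 + 1·0.5·0.483 + 2·0.25·0.461 + 4·0.25·0.0451 = 0.65885.
0.65885 < 1.8: the indirect benefit is less than the cost.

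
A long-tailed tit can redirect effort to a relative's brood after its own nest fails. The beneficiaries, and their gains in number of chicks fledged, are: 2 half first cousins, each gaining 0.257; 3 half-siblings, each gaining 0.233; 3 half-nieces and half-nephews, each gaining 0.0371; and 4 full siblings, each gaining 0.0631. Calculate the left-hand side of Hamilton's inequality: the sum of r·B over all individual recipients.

r to a half first cousin = 1/16 (half first cousins share one grandparent — one path of length 4: r = (1/2)^4 = 1/16).
r to a half-sibling = 0.25 (half-sibs share one parent — one path of length 2: r = (1/2)^2 = 1/4).
r to a half-niece or half-nephew = 1/8 (half-aunt/uncle↔niece/nephew: one path of length 3: r = (1/2)^3 = 1/8).
r to a full sibling = 1/2 (full sibs share both parents — two paths of length 2: r = 2·(1/2)^2 = 1/2).
Summing one r·B term per recipient: 2·0.0625·0.257 + 3·0.25·0.233 + 3·0.125·0.0371 + 4·0.5·0.0631 = 0.3469875.

0.3469875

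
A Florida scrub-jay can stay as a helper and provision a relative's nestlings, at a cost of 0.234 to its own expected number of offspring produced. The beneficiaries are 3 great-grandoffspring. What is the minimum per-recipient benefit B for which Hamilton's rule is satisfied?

0.624

r to a great-grandoffspring = 1/8 (three parent–offspring links: r = (1/2)^3 = 1/8).
Hamilton's rule with n recipients of equal r: n·r·B > C, so B > C/(n·r) = 0.234/(3·0.125) = 0.624.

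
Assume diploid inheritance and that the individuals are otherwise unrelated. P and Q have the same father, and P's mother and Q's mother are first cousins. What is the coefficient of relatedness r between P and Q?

0.28125

Independent pedigree routes through distinct common ancestors add.
P and Q are related in two ways: half-sibs through their shared father (r = 1/4) and second cousins through their mothers (r = 1/32).
r = 1/4 + 1/32 = 0.28125.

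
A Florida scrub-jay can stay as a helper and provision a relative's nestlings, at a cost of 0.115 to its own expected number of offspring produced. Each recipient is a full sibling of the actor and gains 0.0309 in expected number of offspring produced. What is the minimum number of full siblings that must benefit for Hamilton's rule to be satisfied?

8

r to a full sibling = 0.5 (full sibs share both parents — two paths of length 2: r = 2·(1/2)^2 = 1/2).
Hamilton's rule: n·r·B > C  ⇒  n > C/(r·B) = 0.115/(0.5·0.0309) = 7.443.
The smallest integer exceeding 7.443 is 8.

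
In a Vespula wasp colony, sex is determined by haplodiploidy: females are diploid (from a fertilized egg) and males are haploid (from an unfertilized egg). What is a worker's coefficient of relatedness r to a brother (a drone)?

Her haploid brother carries none of their father's genes and a random half of their mother's genome; that half matches the maternal half of her own genome with probability 1/2: r = 1/2 · 1/2 = 1/4.

0.25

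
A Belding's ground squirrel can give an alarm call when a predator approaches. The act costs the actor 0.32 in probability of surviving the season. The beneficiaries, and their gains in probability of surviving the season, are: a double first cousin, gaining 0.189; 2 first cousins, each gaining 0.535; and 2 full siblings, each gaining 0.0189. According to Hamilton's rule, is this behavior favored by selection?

Hamilton's rule: the trait is favored when the sum of r·B over every recipient exceeds the actor's cost C.
r to a double first cousin = 0.25 (double first cousins share both grandparent pairs — four paths of length 4: r = 4·(1/2)^4 = 1/4).
r to a first cousin = 0.125 (first cousins share one grandparent pair — two paths of length 4: r = 2·(1/2)^4 = 1/8).
r to a full sibling = 0.5 (full sibs share both parents — two paths of length 2: r = 2·(1/2)^2 = 1/2).
Summing one r·B term per recipient: 1·0.25·0.189 + 2·0.125·0.535 + 2·0.5·0.0189 = 0.1999.
0.1999 < 0.32: the indirect benefit is less than the cost.

No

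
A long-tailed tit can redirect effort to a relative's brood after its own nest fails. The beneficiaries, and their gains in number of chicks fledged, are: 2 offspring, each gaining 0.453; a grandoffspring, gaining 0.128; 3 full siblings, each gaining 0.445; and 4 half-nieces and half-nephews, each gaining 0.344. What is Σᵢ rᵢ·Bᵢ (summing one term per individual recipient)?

1.3245

r to an offspring = 0.5 (one parent–offspring link: r = (1/2)^1 = 1/2).
r to a grandoffspring = 1/4 (two parent–offspring links: r = (1/2)^2 = 1/4).
r to a full sibling = 0.5 (full sibs share both parents — two paths of length 2: r = 2·(1/2)^2 = 1/2).
r to a half-niece or half-nephew = 0.125 (half-aunt/uncle↔niece/nephew: one path of length 3: r = (1/2)^3 = 1/8).
Summing one r·B term per recipient: 2·0.5·0.453 + 1·0.25·0.128 + 3·0.5·0.445 + 4·0.125·0.344 = 1.3245.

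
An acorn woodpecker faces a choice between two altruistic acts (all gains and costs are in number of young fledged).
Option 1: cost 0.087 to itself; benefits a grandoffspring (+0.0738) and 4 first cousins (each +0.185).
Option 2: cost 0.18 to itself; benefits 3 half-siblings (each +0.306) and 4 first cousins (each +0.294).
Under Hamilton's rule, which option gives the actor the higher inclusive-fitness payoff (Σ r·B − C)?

Option 1: r to a grandoffspring = 0.25.
Option 1: r to a first cousin = 0.125.
Option 1: Σ r·B − C = (1·0.25·0.0738 + 4·0.125·0.185) − 0.087 = 0.02395.
Option 2: r to a half-sibling = 0.25.
Option 2: r to a first cousin = 0.125.
Option 2: Σ r·B − C = (3·0.25·0.306 + 4·0.125·0.294) − 0.18 = 0.1965.
Option 2 has the higher net inclusive-fitness payoff.

Option 2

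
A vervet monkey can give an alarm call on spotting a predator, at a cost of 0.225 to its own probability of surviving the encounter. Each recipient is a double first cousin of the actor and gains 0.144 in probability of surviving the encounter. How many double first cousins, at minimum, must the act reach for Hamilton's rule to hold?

7

r to a double first cousin = 0.25 (double first cousins share both grandparent pairs — four paths of length 4: r = 4·(1/2)^4 = 1/4).
Hamilton's rule: n·r·B > C  ⇒  n > C/(r·B) = 0.225/(0.25·0.144) = 6.25.
The smallest integer exceeding 6.25 is 7.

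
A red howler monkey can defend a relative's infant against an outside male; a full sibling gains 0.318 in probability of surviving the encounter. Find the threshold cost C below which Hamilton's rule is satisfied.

r to a full sibling = 1/2 (full sibs share both parents — two paths of length 2: r = 2·(1/2)^2 = 1/2).
Hamilton's rule: n·r·B > C, so the trait is favored while C < n·r·B = 1·0.5·0.318 = 0.159.

0.159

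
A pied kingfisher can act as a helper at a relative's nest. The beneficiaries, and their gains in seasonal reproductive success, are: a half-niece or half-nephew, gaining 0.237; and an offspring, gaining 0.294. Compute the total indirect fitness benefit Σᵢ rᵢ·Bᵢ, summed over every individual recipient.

0.176625

r to a half-niece or half-nephew = 1/8 (half-aunt/uncle↔niece/nephew: one path of length 3: r = (1/2)^3 = 1/8).
r to an offspring = 1/2 (one parent–offspring link: r = (1/2)^1 = 1/2).
Summing one r·B term per recipient: 1·0.125·0.237 + 1·0.5·0.294 = 0.176625.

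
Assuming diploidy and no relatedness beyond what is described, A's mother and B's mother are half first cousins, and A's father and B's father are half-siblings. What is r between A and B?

With two independent routes of shared ancestry, r is the sum of the two contributions.
A and B are related in two ways: half second cousins through their mothers (r = 1/64) and half first cousins through their fathers (r = 1/16).
r = 1/64 + 1/16 = 0.078125.

0.078125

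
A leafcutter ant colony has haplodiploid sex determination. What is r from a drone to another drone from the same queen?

Haploid brothers each carry a random half of the queen's diploid genome, so on average they share half: r = 1/2.

0.5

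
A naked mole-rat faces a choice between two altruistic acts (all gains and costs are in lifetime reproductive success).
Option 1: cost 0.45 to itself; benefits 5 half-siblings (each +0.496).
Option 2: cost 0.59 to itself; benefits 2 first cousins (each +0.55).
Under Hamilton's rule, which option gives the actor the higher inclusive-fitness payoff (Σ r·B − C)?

Option 1

Option 1: r to a half-sibling = 0.25.
Option 1: Σ r·B − C = (5·0.25·0.496) − 0.45 = 0.17.
Option 2: r to a first cousin = 0.125.
Option 2: Σ r·B − C = (2·0.125·0.55) − 0.59 = -0.4525.
Option 1 has the higher net inclusive-fitness payoff.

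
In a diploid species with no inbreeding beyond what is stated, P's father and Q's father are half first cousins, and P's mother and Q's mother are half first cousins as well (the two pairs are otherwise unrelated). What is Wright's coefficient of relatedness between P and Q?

Wright's path rule: contributions from independent ancestry routes add.
P and Q are related in two ways: half second cousins through their fathers (r = 1/64) and half second cousins through their mothers (r = 1/64).
r = 1/64 + 1/64 = 0.03125.

0.03125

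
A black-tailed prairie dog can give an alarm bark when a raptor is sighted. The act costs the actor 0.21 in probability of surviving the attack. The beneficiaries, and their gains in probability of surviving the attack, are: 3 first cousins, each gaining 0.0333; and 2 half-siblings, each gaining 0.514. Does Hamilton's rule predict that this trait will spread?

Yes

Hamilton's rule: the trait is favored when the sum of r·B over every recipient exceeds the actor's cost C.
r to a first cousin = 1/8 (first cousins share one grandparent pair — two paths of length 4: r = 2·(1/2)^4 = 1/8).
r to a half-sibling = 0.25 (half-sibs share one parent — one path of length 2: r = (1/2)^2 = 1/4).
Summing one r·B term per recipient: 3·0.125·0.0333 + 2·0.25·0.514 = 0.2694875.
0.2694875 > 0.21: the indirect benefit exceeds the cost.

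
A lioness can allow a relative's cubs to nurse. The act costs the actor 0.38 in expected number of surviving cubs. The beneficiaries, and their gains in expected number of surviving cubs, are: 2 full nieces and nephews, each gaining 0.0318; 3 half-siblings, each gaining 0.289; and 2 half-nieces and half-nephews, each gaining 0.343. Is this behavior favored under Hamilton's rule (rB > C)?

No

Hamilton's rule: the trait is favored when the sum of r·B over every recipient exceeds the actor's cost C.
r to a full niece or nephew = 0.25 (full aunt/uncle↔niece/nephew: two paths of length 3 through the shared grandparent pair: r = 2·(1/2)^3 = 1/4).
r to a half-sibling = 0.25 (half-sibs share one parent — one path of length 2: r = (1/2)^2 = 1/4).
r to a half-niece or half-nephew = 0.125 (half-aunt/uncle↔niece/nephew: one path of length 3: r = (1/2)^3 = 1/8).
Summing one r·B term per recipient: 2·0.25·0.0318 + 3·0.25·0.289 + 2·0.125·0.343 = 0.3184.
0.3184 < 0.38: the indirect benefit is less than the cost.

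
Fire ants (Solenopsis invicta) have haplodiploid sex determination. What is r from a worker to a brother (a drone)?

Her haploid brother carries none of their father's genes and a random half of their mother's genome; that half matches the maternal half of her own genome with probability 1/2: r = 1/2 · 1/2 = 1/4.

0.25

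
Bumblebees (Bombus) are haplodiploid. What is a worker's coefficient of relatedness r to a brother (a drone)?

Her haploid brother carries none of their father's genes and a random half of their mother's genome; that half matches the maternal half of her own genome with probability 1/2: r = 1/2 · 1/2 = 1/4.

0.25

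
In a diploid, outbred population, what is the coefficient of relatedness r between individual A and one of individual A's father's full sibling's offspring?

0.125

Each parent–offspring link contributes a factor of 1/2, and independent paths through distinct common ancestors add.
First cousins share one grandparent pair — two paths of length 4: r = 2·(1/2)^4 = 1/8.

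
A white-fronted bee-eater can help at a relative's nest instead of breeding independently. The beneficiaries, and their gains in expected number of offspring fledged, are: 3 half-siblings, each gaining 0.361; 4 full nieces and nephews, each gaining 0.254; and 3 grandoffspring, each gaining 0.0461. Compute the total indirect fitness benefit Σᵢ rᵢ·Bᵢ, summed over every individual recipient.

0.559325

r to a half-sibling = 1/4 (half-sibs share one parent — one path of length 2: r = (1/2)^2 = 1/4).
r to a full niece or nephew = 0.25 (full aunt/uncle↔niece/nephew: two paths of length 3 through the shared grandparent pair: r = 2·(1/2)^3 = 1/4).
r to a grandoffspring = 0.25 (two parent–offspring links: r = (1/2)^2 = 1/4).
Summing one r·B term per recipient: 3·0.25·0.361 + 4·0.25·0.254 + 3·0.25·0.0461 = 0.559325.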